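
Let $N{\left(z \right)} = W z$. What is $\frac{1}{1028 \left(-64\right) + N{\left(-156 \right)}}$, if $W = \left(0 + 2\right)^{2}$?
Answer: $- \frac{1}{66416} \approx -1.5057 \cdot 10^{-5}$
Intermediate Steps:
$W = 4$ ($W = 2^{2} = 4$)
$N{\left(z \right)} = 4 z$
$\frac{1}{1028 \left(-64\right) + N{\left(-156 \right)}} = \frac{1}{1028 \left(-64\right) + 4 \left(-156\right)} = \frac{1}{-65792 - 624} = \frac{1}{-66416} = - \frac{1}{66416}$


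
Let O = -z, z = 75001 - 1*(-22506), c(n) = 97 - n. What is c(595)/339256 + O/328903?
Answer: -16621814243/55791158084 ≈ -0.29793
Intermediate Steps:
z = 97507 (z = 75001 + 22506 = 97507)
O = -97507 (O = -1*97507 = -97507)
c(595)/339256 + O/328903 = (97 - 1*595)/339256 - 97507/328903 = (97 - 595)*(1/339256) - 97507*1/328903 = -498*1/339256 - 97507/328903 = -249/169628 - 97507/328903 = -16621814243/55791158084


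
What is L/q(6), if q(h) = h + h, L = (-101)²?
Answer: 10201/12 ≈ 850.08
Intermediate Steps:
L = 10201
q(h) = 2*h
L/q(6) = 10201/((2*6)) = 10201/12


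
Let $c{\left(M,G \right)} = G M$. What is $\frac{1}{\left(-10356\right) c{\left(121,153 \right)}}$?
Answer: $- \frac{1}{191720628} \approx -5.2159 \cdot 10^{-9}$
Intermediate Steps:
$\frac{1}{\left(-10356\right) c{\left(121,153 \right)}} = \frac{1}{\left(-10356\right) 153 \cdot 121} = - \frac{1}{10356 \cdot 18513} = \left(- \frac{1}{10356}\right) \frac{1}{18513} = - \frac{1}{191720628}$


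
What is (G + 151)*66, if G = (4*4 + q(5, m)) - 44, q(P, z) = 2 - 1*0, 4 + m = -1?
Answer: 8250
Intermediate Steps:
m = -5 (m = -4 - 1 = -5)
q(P, z) = 2 (q(P, z) = 2 + 0 = 2)
G = -26 (G = (4*4 + 2) - 44 = (16 + 2) - 44 = 18 - 44 = -26)
(G + 151)*66 = (-26 + 151)*66 = 125*66 = 8250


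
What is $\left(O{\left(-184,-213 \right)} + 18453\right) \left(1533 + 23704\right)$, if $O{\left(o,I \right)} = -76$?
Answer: $463780349$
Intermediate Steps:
$\left(O{\left(-184,-213 \right)} + 18453\right) \left(1533 + 23704\right) = \left(-76 + 18453\right) \left(1533 + 23704\right) = 18377 \cdot 25237 = 463780349$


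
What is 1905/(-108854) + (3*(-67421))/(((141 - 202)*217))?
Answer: 21991920117/1440900398 ≈ 15.263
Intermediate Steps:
1905/(-108854) + (3*(-67421))/(((141 - 202)*217)) = 1905*(-1/108854) - 202263/((-61*217)) = -1905/108854 - 202263/(-13237) = -1905/108854 - 202263*(-1/13237) = -1905/108854 + 202263/13237 = 21991920117/1440900398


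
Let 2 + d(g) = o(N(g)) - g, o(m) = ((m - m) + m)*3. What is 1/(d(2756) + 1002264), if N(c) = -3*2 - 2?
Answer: 1/999482 ≈ 1.0005e-6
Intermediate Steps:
N(c) = -8 (N(c) = -6 - 2 = -8)
o(m) = 3*m (o(m) = (0 + m)*3 = m*3 = 3*m)
d(g) = -26 - g (d(g) = -2 + (3*(-8) - g) = -2 + (-24 - g) = -26 - g)
1/(d(2756) + 1002264) = 1/((-26 - 1*2756) + 1002264) = 1/((-26 - 2756) + 1002264) = 1/(-2782 + 1002264) = 1/999482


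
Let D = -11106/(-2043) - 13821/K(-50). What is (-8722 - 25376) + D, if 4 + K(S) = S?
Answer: -138256427/4086 ≈ -33837.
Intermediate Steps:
K(S) = -4 + S
D = 1068001/4086 (D = -11106/(-2043) - 13821/(-4 - 50) = -11106*(-1/2043) - 13821/(-54) = 1234/227 - 13821*(-1/54) = 1234/227 + 4607/18 = 1068001/4086 ≈ 261.38)
(-8722 - 25376) + D = (-8722 - 25376) + 1068001/4086 = -34098 + 1068001/4086 = -138256427/4086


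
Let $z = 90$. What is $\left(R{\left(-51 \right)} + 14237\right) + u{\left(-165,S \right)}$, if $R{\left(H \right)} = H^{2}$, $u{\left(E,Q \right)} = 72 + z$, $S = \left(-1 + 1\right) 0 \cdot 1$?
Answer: $17000$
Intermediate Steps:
$S = 0$ ($S = 0 \cdot 0 \cdot 1 = 0 \cdot 1 = 0$)
$u{\left(E,Q \right)} = 162$ ($u{\left(E,Q \right)} = 72 + 90 = 162$)
$\left(R{\left(-51 \right)} + 14237\right) + u{\left(-165,S \right)} = \left(\left(-51\right)^{2} + 14237\right) + 162 = \left(2601 + 14237\right) + 162 = 16838 + 162 = 17000$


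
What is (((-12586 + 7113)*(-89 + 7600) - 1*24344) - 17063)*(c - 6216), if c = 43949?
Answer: -1552679367630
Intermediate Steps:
(((-12586 + 7113)*(-89 + 7600) - 1*24344) - 17063)*(c - 6216) = (((-12586 + 7113)*(-89 + 7600) - 1*24344) - 17063)*(43949 - 6216) = ((-5473*7511 - 24344) - 17063)*37733 = ((-41107703 - 24344) - 17063)*37733 = (-41132047 - 17063)*37733 = -41149110*37733 = -1552679367630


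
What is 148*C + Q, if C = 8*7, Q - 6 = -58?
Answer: 8236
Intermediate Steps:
Q = -52 (Q = 6 - 58 = -52)
C = 56
148*C + Q = 148*56 - 52 = 8288 - 52 = 8236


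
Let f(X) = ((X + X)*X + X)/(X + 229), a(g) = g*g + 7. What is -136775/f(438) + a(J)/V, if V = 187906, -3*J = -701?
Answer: -25682229554831/108269370234 ≈ -237.21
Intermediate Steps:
J = 701/3 (J = -⅓*(-701) = 701/3 ≈ 233.67)
a(g) = 7 + g² (a(g) = g² + 7 = 7 + g²)
f(X) = (X + 2*X²)/(229 + X) (f(X) = ((2*X)*X + X)/(229 + X) = (2*X² + X)/(229 + X) = (X + 2*X²)/(229 + X))
-136775/f(438) + a(J)/V = -136775*(229 + 438)/(438*(1 + 2*438)) + (7 + (701/3)²)/187906 = -136775*667/(438*(1 + 876)) + (7 + 491401/9)*(1/187906) = -136775/(438*(1/667)*877) + (491464/9)*(1/187906) = -136775/384126/667 + 245732/845577 = -136775*667/384126 + 245732/845577 = -91228925/384126 + 245732/845577 = -25682229554831/108269370234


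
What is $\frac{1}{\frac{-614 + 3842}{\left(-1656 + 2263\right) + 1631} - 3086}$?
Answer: $- \frac{373}{1150540} \approx -0.0003242$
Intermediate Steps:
$\frac{1}{\frac{-614 + 3842}{\left(-1656 + 2263\right) + 1631} - 3086} = \frac{1}{\frac{3228}{607 + 1631} - 3086} = \frac{1}{\frac{3228}{2238} - 3086} = \frac{1}{3228 \cdot \frac{1}{2238} - 3086} = \frac{1}{\frac{538}{373} - 3086} = \frac{1}{- \frac{1150540}{373}} = - \frac{373}{1150540}$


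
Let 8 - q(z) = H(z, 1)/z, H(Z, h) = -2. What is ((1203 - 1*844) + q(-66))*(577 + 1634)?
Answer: 811370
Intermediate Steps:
q(z) = 8 + 2/z (q(z) = 8 - (-2)/z = 8 + 2/z)
((1203 - 1*844) + q(-66))*(577 + 1634) = ((1203 - 1*844) + (8 + 2/(-66)))*(577 + 1634) = ((1203 - 844) + (8 + 2*(-1/66)))*2211 = (359 + (8 - 1/33))*2211 = (359 + 263/33)*2211 = (12110/33)*2211 = 811370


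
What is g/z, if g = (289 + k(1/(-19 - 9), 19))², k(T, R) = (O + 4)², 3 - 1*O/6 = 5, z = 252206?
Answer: 124609/252206 ≈ 0.49408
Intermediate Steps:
O = -12 (O = 18 - 6*5 = 18 - 30 = -12)
k(T, R) = 64 (k(T, R) = (-12 + 4)² = (-8)² = 64)
g = 124609 (g = (289 + 64)² = 353² = 124609)
g/z = 124609/252206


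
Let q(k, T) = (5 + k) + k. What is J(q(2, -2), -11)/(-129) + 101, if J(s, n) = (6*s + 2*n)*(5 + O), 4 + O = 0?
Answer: 12997/129 ≈ 100.75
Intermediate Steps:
O = -4 (O = -4 + 0 = -4)
q(k, T) = 5 + 2*k
J(s, n) = 2*n + 6*s (J(s, n) = (6*s + 2*n)*(5 - 4) = (2*n + 6*s)*1 = 2*n + 6*s)
J(q(2, -2), -11)/(-129) + 101 = (2*(-11) + 6*(5 + 2*2))/(-129) + 101 = (-22 + 6*(5 + 4))*(-1/129) + 101 = (-22 + 6*9)*(-1/129) + 101 = (-22 + 54)*(-1/129) + 101 = 32*(-1/129) + 101 = -32/129 + 101 = 12997/129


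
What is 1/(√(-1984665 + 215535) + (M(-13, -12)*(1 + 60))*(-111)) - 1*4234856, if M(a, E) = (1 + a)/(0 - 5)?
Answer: -1563630176551538/369228653 - 25*I*√196570/2215371918 ≈ -4.2349e+6 - 5.0032e-6*I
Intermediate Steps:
M(a, E) = -⅕ - a/5 (M(a, E) = (1 + a)/(-5) = (1 + a)*(-⅕) = -⅕ - a/5)
1/(√(-1984665 + 215535) + (M(-13, -12)*(1 + 60))*(-111)) - 1*4234856 = 1/(√(-1984665 + 215535) + ((-⅕ - ⅕*(-13))*(1 + 60))*(-111)) - 1*4234856 = 1/(√(-1769130) + ((-⅕ + 13/5)*61)*(-111)) - 4234856 = 1/(3*I*√196570 + ((12/5)*61)*(-111)) - 4234856 = 1/(3*I*√196570 + (732/5)*(-111)) - 4234856 = 1/(3*I*√196570 - 81252/5) - 4234856 = 1/(-81252/5 + 3*I*√196570) - 4234856 = -4234856 + 1/(-81252/5 + 3*I*√196570)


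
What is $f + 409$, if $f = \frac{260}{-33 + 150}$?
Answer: $\frac{3701}{9} \approx 411.22$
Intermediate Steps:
$f = \frac{20}{9}$ ($f = \frac{260}{117} = 260 \cdot \frac{1}{117} = \frac{20}{9} \approx 2.2222$)
$f + 409 = \frac{20}{9} + 409 = \frac{3701}{9}$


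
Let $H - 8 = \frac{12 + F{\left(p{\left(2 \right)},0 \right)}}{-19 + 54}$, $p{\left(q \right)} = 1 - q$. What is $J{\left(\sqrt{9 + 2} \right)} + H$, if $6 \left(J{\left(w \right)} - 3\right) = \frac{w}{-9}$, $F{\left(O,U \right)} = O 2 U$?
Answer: $\frac{397}{35} - \frac{\sqrt{11}}{54} \approx 11.281$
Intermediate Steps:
$F{\left(O,U \right)} = 2 O U$
$J{\left(w \right)} = 3 - \frac{w}{54}$ ($J{\left(w \right)} = 3 + \frac{w \frac{1}{-9}}{6} = 3 + \frac{w \left(- \frac{1}{9}\right)}{6} = 3 + \frac{\left(- \frac{1}{9}\right) w}{6} = 3 - \frac{w}{54}$)
$H = \frac{292}{35}$ ($H = 8 + \frac{12 + 2 \left(1 - 2\right) 0}{-19 + 54} = 8 + \frac{12 + 2 \left(1 - 2\right) 0}{35} = 8 + \left(12 + 2 \left(-1\right) 0\right) \frac{1}{35} = 8 + \left(12 + 0\right) \frac{1}{35} = 8 + 12 \cdot \frac{1}{35} = 8 + \frac{12}{35} = \frac{292}{35} \approx 8.3428$)
$J{\left(\sqrt{9 + 2} \right)} + H = \left(3 - \frac{\sqrt{9 + 2}}{54}\right) + \frac{292}{35} = \left(3 - \frac{\sqrt{11}}{54}\right) + \frac{292}{35} = \frac{397}{35} - \frac{\sqrt{11}}{54}$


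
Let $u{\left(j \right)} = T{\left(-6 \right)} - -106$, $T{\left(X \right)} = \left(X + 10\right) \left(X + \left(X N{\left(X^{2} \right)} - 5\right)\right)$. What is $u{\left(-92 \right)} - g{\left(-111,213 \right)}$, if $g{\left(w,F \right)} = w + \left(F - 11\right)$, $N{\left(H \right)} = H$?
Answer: $-893$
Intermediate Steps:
$g{\left(w,F \right)} = -11 + F + w$ ($g{\left(w,F \right)} = w + \left(-11 + F\right) = -11 + F + w$)
$T{\left(X \right)} = \left(10 + X\right) \left(-5 + X + X^{3}\right)$ ($T{\left(X \right)} = \left(X + 10\right) \left(X + \left(X X^{2} - 5\right)\right) = \left(10 + X\right) \left(X + \left(X^{3} - 5\right)\right) = \left(10 + X\right) \left(X + \left(-5 + X^{3}\right)\right) = \left(10 + X\right) \left(-5 + X + X^{3}\right)$)
$u{\left(j \right)} = -802$ ($u{\left(j \right)} = \left(-50 + \left(-6\right)^{2} + \left(-6\right)^{4} + 5 \left(-6\right) + 10 \left(-6\right)^{3}\right) - -106 = \left(-50 + 36 + 1296 - 30 + 10 \left(-216\right)\right) + 106 = \left(-50 + 36 + 1296 - 30 - 2160\right) + 106 = -908 + 106 = -802$)
$u{\left(-92 \right)} - g{\left(-111,213 \right)} = -802 - \left(-11 + 213 - 111\right) = -802 - 91 = -893$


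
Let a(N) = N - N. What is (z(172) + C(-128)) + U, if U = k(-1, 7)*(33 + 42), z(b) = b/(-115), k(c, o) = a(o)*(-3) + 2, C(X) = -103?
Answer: 5233/115 ≈ 45.504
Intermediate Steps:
a(N) = 0
k(c, o) = 2 (k(c, o) = 0*(-3) + 2 = 0 + 2 = 2)
z(b) = -b/115 (z(b) = b*(-1/115) = -b/115)
U = 150 (U = 2*(33 + 42) = 2*75 = 150)
(z(172) + C(-128)) + U = (-1/115*172 - 103) + 150 = (-172/115 - 103) + 150 = -12017/115 + 150 = 5233/115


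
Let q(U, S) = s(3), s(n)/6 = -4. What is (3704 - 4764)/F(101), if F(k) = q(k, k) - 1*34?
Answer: 530/29 ≈ 18.276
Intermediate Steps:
s(n) = -24 (s(n) = 6*(-4) = -24)
q(U, S) = -24
F(k) = -58 (F(k) = -24 - 1*34 = -24 - 34 = -58)
(3704 - 4764)/F(101) = (3704 - 4764)/(-58) = -1060*(-1/58) = 530/29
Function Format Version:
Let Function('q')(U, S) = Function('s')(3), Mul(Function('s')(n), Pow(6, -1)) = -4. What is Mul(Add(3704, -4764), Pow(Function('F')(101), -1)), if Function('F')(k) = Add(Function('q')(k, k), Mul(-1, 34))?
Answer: Rational(530, 29) ≈ 18.276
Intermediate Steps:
Function('s')(n) = -24 (Function('s')(n) = Mul(6, -4) = -24)
Function('q')(U, S) = -24
Function('F')(k) = -58 (Function('F')(k) = Add(-24, Mul(-1, 34)) = Add(-24, -34) = -58)
Mul(Add(3704, -4764), Pow(Function('F')(101), -1)) = Mul(Add(3704, -4764), Pow(-58, -1)) = Mul(-1060, Rational(-1, 58)) = Rational(530, 29)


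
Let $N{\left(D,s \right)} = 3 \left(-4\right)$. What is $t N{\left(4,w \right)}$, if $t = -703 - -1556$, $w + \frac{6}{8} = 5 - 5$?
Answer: $-10236$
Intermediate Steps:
$w = - \frac{3}{4}$ ($w = - \frac{3}{4} + \left(5 - 5\right) = - \frac{3}{4} + 0 = - \frac{3}{4} \approx -0.75$)
$N{\left(D,s \right)} = -12$
$t = 853$ ($t = -703 + 1556 = 853$)
$t N{\left(4,w \right)} = 853 \left(-12\right) = -10236$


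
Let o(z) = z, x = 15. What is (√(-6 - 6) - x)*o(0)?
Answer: 0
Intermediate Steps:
(√(-6 - 6) - x)*o(0) = (√(-6 - 6) - 1*15)*0 = (√(-12) - 15)*0 = (2*I*√3 - 15)*0 = (-15 + 2*I*√3)*0 = 0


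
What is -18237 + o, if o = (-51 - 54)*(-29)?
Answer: -15192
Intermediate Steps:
o = 3045 (o = -105*(-29) = 3045)
-18237 + o = -18237 + 3045 = -15192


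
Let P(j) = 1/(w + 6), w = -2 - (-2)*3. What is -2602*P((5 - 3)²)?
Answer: -1301/5 ≈ -260.20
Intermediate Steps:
w = 4 (w = -2 - 1*(-6) = -2 + 6 = 4)
P(j) = ⅒ (P(j) = 1/(4 + 6) = 1/10 = ⅒)
-2602*P((5 - 3)²) = -2602*⅒ = -1301/5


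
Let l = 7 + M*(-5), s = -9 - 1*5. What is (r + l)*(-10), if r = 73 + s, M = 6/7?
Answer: -4320/7 ≈ -617.14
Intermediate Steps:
s = -14 (s = -9 - 5 = -14)
M = 6/7 (M = 6*(1/7) = 6/7 ≈ 0.85714)
l = 19/7 (l = 7 + (6/7)*(-5) = 7 - 30/7 = 19/7 ≈ 2.7143)
r = 59 (r = 73 - 14 = 59)
(r + l)*(-10) = (59 + 19/7)*(-10) = (432/7)*(-10) = -4320/7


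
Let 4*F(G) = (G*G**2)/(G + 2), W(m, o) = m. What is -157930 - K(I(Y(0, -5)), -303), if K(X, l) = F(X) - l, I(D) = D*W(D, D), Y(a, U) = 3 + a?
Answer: -6962981/44 ≈ -1.5825e+5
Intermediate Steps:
F(G) = G**3/(4*(2 + G)) (F(G) = ((G*G**2)/(G + 2))/4 = (G**3/(2 + G))/4 = G**3/(4*(2 + G)))
I(D) = D**2 (I(D) = D*D = D**2)
K(X, l) = -l + X**3/(4*(2 + X)) (K(X, l) = X**3/(4*(2 + X)) - l = -l + X**3/(4*(2 + X)))
-157930 - K(I(Y(0, -5)), -303) = -157930 - (((3 + 0)**2)**3/4 - 1*(-303)*(2 + (3 + 0)**2))/(2 + (3 + 0)**2) = -157930 - ((3**2)**3/4 - 1*(-303)*(2 + 3**2))/(2 + 3**2) = -157930 - ((1/4)*9**3 - 1*(-303)*(2 + 9))/(2 + 9) = -157930 - ((1/4)*729 - 1*(-303)*11)/11 = -157930 - (729/4 + 3333)/11 = -157930 - 14061/(11*4) = -157930 - 1*14061/44 = -157930 - 14061/44 = -6962981/44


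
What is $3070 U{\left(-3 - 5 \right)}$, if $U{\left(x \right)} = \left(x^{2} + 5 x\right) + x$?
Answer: $49120$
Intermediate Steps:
$U{\left(x \right)} = x^{2} + 6 x$
$3070 U{\left(-3 - 5 \right)} = 3070 \left(-3 - 5\right) \left(6 - 8\right) = 3070 \left(- 8 \left(6 - 8\right)\right) = 3070 \left(\left(-8\right) \left(-2\right)\right) = 3070 \cdot 16 = 49120$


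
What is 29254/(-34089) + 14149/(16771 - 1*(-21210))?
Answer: -628770913/1294734309 ≈ -0.48564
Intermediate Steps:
29254/(-34089) + 14149/(16771 - 1*(-21210)) = 29254*(-1/34089) + 14149/(16771 + 21210) = -29254/34089 + 14149/37981 = -628770913/1294734309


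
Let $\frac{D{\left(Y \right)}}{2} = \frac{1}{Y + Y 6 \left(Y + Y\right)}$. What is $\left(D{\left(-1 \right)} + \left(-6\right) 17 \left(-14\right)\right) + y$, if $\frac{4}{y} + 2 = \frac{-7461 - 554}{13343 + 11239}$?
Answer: $\frac{897200482}{628969} \approx 1426.5$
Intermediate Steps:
$y = - \frac{98328}{57179}$ ($y = \frac{4}{-2 + \frac{-7461 - 554}{13343 + 11239}} = \frac{4}{-2 - \frac{8015}{24582}} = \frac{4}{- \frac{57179}{24582}} = 4 \left(- \frac{24582}{57179}\right) = - \frac{98328}{57179} \approx -1.7197$)
$D{\left(Y \right)} = \frac{2}{Y + 12 Y^{2}}$ ($D{\left(Y \right)} = \frac{2}{Y + Y 6 \left(Y + Y\right)} = \frac{2}{Y + 6 Y 2 Y} = \frac{2}{Y + 12 Y^{2}}$)
$\left(D{\left(-1 \right)} + \left(-6\right) 17 \left(-14\right)\right) + y = \left(\frac{2}{\left(-1\right) \left(1 + 12 \left(-1\right)\right)} + \left(-6\right) 17 \left(-14\right)\right) - \frac{98328}{57179} = \left(2 \left(-1\right) \frac{1}{1 - 12} - -1428\right) - \frac{98328}{57179} = \left(2 \left(-1\right) \frac{1}{-11} + 1428\right) - \frac{98328}{57179} = \left(2 \left(-1\right) \left(- \frac{1}{11}\right) + 1428\right) - \frac{98328}{57179} = \left(\frac{2}{11} + 1428\right) - \frac{98328}{57179} = \frac{15710}{11} - \frac{98328}{57179} = \frac{897200482}{628969}$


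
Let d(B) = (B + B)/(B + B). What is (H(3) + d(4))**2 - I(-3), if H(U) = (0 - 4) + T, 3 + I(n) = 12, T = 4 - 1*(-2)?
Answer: 0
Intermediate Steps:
T = 6 (T = 4 + 2 = 6)
I(n) = 9 (I(n) = -3 + 12 = 9)
H(U) = 2 (H(U) = (0 - 4) + 6 = -4 + 6 = 2)
d(B) = 1 (d(B) = (2*B)/((2*B)) = (2*B)*(1/(2*B)) = 1)
(H(3) + d(4))**2 - I(-3) = (2 + 1)**2 - 1*9 = 3**2 - 9 = 9 - 9 = 0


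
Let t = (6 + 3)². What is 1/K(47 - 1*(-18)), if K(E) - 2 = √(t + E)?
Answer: -1/71 + √146/142 ≈ 0.071007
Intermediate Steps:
t = 81 (t = 9² = 81)
K(E) = 2 + √(81 + E)
1/K(47 - 1*(-18)) = 1/(2 + √(81 + (47 - 1*(-18)))) = 1/(2 + √(81 + (47 + 18))) = 1/(2 + √(81 + 65)) = 1/(2 + √146)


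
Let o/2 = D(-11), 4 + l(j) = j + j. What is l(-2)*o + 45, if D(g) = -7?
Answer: 157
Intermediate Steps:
l(j) = -4 + 2*j (l(j) = -4 + (j + j) = -4 + 2*j)
o = -14 (o = 2*(-7) = -14)
l(-2)*o + 45 = (-4 + 2*(-2))*(-14) + 45 = (-4 - 4)*(-14) + 45 = -8*(-14) + 45 = 112 + 45 = 157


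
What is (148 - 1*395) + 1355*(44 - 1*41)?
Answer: 3818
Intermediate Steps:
(148 - 1*395) + 1355*(44 - 1*41) = (148 - 395) + 1355*(44 - 41) = -247 + 1355*3 = -247 + 4065 = 3818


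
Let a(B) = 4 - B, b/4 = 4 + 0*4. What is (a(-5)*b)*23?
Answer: 3312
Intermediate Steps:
b = 16 (b = 4*(4 + 0*4) = 4*(4 + 0) = 4*4 = 16)
(a(-5)*b)*23 = ((4 - 1*(-5))*16)*23 = ((4 + 5)*16)*23 = (9*16)*23 = 144*23 = 3312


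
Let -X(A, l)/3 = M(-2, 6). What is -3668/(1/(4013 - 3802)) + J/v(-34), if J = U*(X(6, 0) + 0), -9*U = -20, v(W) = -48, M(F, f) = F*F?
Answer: -6965527/9 ≈ -7.7395e+5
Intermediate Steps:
M(F, f) = F²
X(A, l) = -12 (X(A, l) = -3*(-2)² = -3*4 = -12)
U = 20/9 (U = -⅑*(-20) = 20/9 ≈ 2.2222)
J = -80/3 (J = 20*(-12 + 0)/9 = (20/9)*(-12) = -80/3 ≈ -26.667)
-3668/(1/(4013 - 3802)) + J/v(-34) = -3668/(1/(4013 - 3802)) - 80/3/(-48) = -3668/(1/211) - 80/3*(-1/48) = -3668/1/211 + 5/9 = -3668*211 + 5/9 = -773948 + 5/9 = -6965527/9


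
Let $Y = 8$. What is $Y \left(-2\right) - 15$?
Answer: $-31$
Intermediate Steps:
$Y \left(-2\right) - 15 = 8 \left(-2\right) - 15 = -16 - 15 = -31$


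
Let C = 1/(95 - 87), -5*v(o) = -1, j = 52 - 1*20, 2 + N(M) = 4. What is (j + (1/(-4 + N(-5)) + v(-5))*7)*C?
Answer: 299/80 ≈ 3.7375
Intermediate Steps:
N(M) = 2 (N(M) = -2 + 4 = 2)
j = 32 (j = 52 - 20 = 32)
v(o) = ⅕ (v(o) = -⅕*(-1) = ⅕)
C = ⅛ (C = 1/8 = ⅛ ≈ 0.12500)
(j + (1/(-4 + N(-5)) + v(-5))*7)*C = (32 + (1/(-4 + 2) + ⅕)*7)*(⅛) = (32 + (1/(-2) + ⅕)*7)*(⅛) = (32 + (-½ + ⅕)*7)*(⅛) = (32 - 3/10*7)*(⅛) = (32 - 21/10)*(⅛) = (299/10)*(⅛) = 299/80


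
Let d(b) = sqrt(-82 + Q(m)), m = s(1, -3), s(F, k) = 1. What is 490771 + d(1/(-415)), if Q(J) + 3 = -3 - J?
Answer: 490771 + I*sqrt(89) ≈ 4.9077e+5 + 9.434*I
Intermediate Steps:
m = 1
Q(J) = -6 - J (Q(J) = -3 + (-3 - J) = -6 - J)
d(b) = I*sqrt(89) (d(b) = sqrt(-82 + (-6 - 1*1)) = sqrt(-82 + (-6 - 1)) = sqrt(-82 - 7) = sqrt(-89) = I*sqrt(89))
490771 + d(1/(-415)) = 490771 + I*sqrt(89)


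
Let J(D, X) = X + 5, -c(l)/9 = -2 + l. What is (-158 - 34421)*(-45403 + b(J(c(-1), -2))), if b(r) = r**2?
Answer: 1569679126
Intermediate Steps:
c(l) = 18 - 9*l (c(l) = -9*(-2 + l) = 18 - 9*l)
J(D, X) = 5 + X
(-158 - 34421)*(-45403 + b(J(c(-1), -2))) = (-158 - 34421)*(-45403 + (5 - 2)**2) = -34579*(-45403 + 3**2) = -34579*(-45403 + 9) = -34579*(-45394) = 1569679126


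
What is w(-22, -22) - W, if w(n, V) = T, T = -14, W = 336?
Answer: -350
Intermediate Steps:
w(n, V) = -14
w(-22, -22) - W = -14 - 1*336 = -14 - 336 = -350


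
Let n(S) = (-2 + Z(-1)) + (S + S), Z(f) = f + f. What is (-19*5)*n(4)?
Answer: -380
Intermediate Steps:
Z(f) = 2*f
n(S) = -4 + 2*S (n(S) = (-2 + 2*(-1)) + (S + S) = (-2 - 2) + 2*S = -4 + 2*S)
(-19*5)*n(4) = (-19*5)*(-4 + 2*4) = -95*(-4 + 8) = -95*4 = -380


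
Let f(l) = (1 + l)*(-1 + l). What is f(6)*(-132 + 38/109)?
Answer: -502250/109 ≈ -4607.8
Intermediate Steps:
f(6)*(-132 + 38/109) = (-1 + 6**2)*(-132 + 38/109) = (-1 + 36)*(-132 + 38*(1/109)) = 35*(-132 + 38/109) = 35*(-14350/109) = -502250/109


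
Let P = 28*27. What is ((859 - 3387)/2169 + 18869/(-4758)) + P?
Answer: 2583014009/3440034 ≈ 750.87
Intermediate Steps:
P = 756
((859 - 3387)/2169 + 18869/(-4758)) + P = ((859 - 3387)/2169 + 18869/(-4758)) + 756 = (-2528*1/2169 + 18869*(-1/4758)) + 756 = (-2528/2169 - 18869/4758) + 756 = -17651695/3440034 + 756 = 2583014009/3440034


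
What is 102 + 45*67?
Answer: 3117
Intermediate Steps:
102 + 45*67 = 102 + 3015 = 3117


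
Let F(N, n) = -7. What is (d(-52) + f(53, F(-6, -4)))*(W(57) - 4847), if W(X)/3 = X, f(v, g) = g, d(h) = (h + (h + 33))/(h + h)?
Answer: 768033/26 ≈ 29540.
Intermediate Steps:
d(h) = (33 + 2*h)/(2*h) (d(h) = (h + (33 + h))/((2*h)) = (33 + 2*h)*(1/(2*h)) = (33 + 2*h)/(2*h))
W(X) = 3*X
(d(-52) + f(53, F(-6, -4)))*(W(57) - 4847) = ((33/2 - 52)/(-52) - 7)*(3*57 - 4847) = (-1/52*(-71/2) - 7)*(171 - 4847) = (71/104 - 7)*(-4676) = -657/104*(-4676) = 768033/26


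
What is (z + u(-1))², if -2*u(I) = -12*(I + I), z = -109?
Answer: 14641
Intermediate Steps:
u(I) = 12*I (u(I) = -(-6)*(I + I) = -(-6)*2*I = -(-12)*I = 12*I)
(z + u(-1))² = (-109 + 12*(-1))² = (-109 - 12)² = (-121)² = 14641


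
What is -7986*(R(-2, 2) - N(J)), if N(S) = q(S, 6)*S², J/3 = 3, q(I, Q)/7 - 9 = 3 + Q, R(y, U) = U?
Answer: 81489144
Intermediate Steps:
q(I, Q) = 84 + 7*Q (q(I, Q) = 63 + 7*(3 + Q) = 63 + (21 + 7*Q) = 84 + 7*Q)
J = 9 (J = 3*3 = 9)
N(S) = 126*S² (N(S) = (84 + 7*6)*S² = (84 + 42)*S² = 126*S²)
-7986*(R(-2, 2) - N(J)) = -7986*(2 - 126*9²) = -7986*(2 - 126*81) = -7986*(2 - 1*10206) = -7986*(2 - 10206) = -7986*(-10204) = 81489144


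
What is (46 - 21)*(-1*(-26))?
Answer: 650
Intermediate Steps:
(46 - 21)*(-1*(-26)) = 25*26 = 650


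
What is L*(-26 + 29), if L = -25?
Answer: -75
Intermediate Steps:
L*(-26 + 29) = -25*(-26 + 29) = -25*3 = -75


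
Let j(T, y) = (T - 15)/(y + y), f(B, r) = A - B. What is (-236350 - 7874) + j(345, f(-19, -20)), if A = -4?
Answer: -244213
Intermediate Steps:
f(B, r) = -4 - B
j(T, y) = (-15 + T)/(2*y) (j(T, y) = (-15 + T)/((2*y)) = (-15 + T)*(1/(2*y)) = (-15 + T)/(2*y))
(-236350 - 7874) + j(345, f(-19, -20)) = (-236350 - 7874) + (-15 + 345)/(2*(-4 - 1*(-19))) = -244224 + (1/2)*330/(-4 + 19) = -244224 + (1/2)*330/15 = -244224 + (1/2)*(1/15)*330 = -244224 + 11 = -244213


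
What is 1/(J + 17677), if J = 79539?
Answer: 1/97216 ≈ 1.0286e-5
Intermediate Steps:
1/(J + 17677) = 1/(79539 + 17677) = 1/97216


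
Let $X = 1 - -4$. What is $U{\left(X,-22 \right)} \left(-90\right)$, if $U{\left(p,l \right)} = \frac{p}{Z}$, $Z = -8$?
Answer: $\frac{225}{4} \approx 56.25$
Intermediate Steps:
$X = 5$ ($X = 1 + 4 = 5$)
$U{\left(p,l \right)} = - \frac{p}{8}$ ($U{\left(p,l \right)} = \frac{p}{-8} = p \left(- \frac{1}{8}\right) = - \frac{p}{8}$)
$U{\left(X,-22 \right)} \left(-90\right) = \left(- \frac{1}{8}\right) 5 \left(-90\right) = \left(- \frac{5}{8}\right) \left(-90\right) = \frac{225}{4}$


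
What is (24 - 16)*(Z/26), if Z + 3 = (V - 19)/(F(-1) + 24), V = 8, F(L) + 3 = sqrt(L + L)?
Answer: 4*(-3*sqrt(2) + 74*I)/(13*(sqrt(2) - 21*I)) ≈ -1.0835 + 0.010805*I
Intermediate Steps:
F(L) = -3 + sqrt(2)*sqrt(L) (F(L) = -3 + sqrt(L + L) = -3 + sqrt(2*L) = -3 + sqrt(2)*sqrt(L))
Z = -3 - 11/(21 + I*sqrt(2)) (Z = -3 + (8 - 19)/((-3 + sqrt(2)*sqrt(-1)) + 24) = -3 - 11/((-3 + sqrt(2)*I) + 24) = -3 - 11/((-3 + I*sqrt(2)) + 24) = -3 - 11/(21 + I*sqrt(2)) ≈ -3.5214 + 0.035116*I)
(24 - 16)*(Z/26) = (24 - 16)*(((-3*sqrt(2) + 74*I)/(sqrt(2) - 21*I))/26) = 8*(((-3*sqrt(2) + 74*I)/(sqrt(2) - 21*I))*(1/26)) = 8*((-3*sqrt(2) + 74*I)/(26*(sqrt(2) - 21*I))) = 4*(-3*sqrt(2) + 74*I)/(13*(sqrt(2) - 21*I))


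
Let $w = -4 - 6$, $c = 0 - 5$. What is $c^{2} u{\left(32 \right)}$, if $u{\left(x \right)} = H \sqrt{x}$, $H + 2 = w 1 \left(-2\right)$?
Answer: $1800 \sqrt{2} \approx 2545.6$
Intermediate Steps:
$c = -5$
$w = -10$ ($w = -4 - 6 = -10$)
$H = 18$ ($H = -2 + \left(-10\right) 1 \left(-2\right) = -2 - -20 = -2 + 20 = 18$)
$u{\left(x \right)} = 18 \sqrt{x}$
$c^{2} u{\left(32 \right)} = \left(-5\right)^{2} \cdot 18 \sqrt{32} = 25 \cdot 18 \cdot 4 \sqrt{2} = 25 \cdot 72 \sqrt{2} = 1800 \sqrt{2}$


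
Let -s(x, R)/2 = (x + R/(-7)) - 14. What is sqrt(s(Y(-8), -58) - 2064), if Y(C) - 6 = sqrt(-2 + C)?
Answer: sqrt(-101164 - 98*I*sqrt(10))/7 ≈ 0.069596 - 45.438*I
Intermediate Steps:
Y(C) = 6 + sqrt(-2 + C)
s(x, R) = 28 - 2*x + 2*R/7 (s(x, R) = -2*((x + R/(-7)) - 14) = -2*((x + R*(-1/7)) - 14) = -2*((x - R/7) - 14) = -2*(-14 + x - R/7) = 28 - 2*x + 2*R/7)
sqrt(s(Y(-8), -58) - 2064) = sqrt((28 - 2*(6 + sqrt(-2 - 8)) + (2/7)*(-58)) - 2064) = sqrt((28 - 2*(6 + sqrt(-10)) - 116/7) - 2064) = sqrt((28 - 2*(6 + I*sqrt(10)) - 116/7) - 2064) = sqrt((28 + (-12 - 2*I*sqrt(10)) - 116/7) - 2064) = sqrt((-4/7 - 2*I*sqrt(10)) - 2064) = sqrt(-14452/7 - 2*I*sqrt(10))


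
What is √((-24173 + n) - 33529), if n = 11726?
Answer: 2*I*√11494 ≈ 214.42*I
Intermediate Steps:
√((-24173 + n) - 33529) = √((-24173 + 11726) - 33529) = √(-12447 - 33529) = √(-45976) = 2*I*√11494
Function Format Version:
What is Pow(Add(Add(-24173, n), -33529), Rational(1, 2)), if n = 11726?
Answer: Mul(2, I, Pow(11494, Rational(1, 2))) ≈ Mul(214.42, I)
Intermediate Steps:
Pow(Add(Add(-24173, n), -33529), Rational(1, 2)) = Pow(Add(Add(-24173, 11726), -33529), Rational(1, 2)) = Pow(Add(-12447, -33529), Rational(1, 2)) = Pow(-45976, Rational(1, 2)) = Mul(2, I, Pow(11494, Rational(1, 2)))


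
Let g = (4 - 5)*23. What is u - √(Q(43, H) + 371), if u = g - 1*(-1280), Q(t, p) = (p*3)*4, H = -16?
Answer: 1257 - √179 ≈ 1243.6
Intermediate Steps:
Q(t, p) = 12*p (Q(t, p) = (3*p)*4 = 12*p)
g = -23 (g = -1*23 = -23)
u = 1257 (u = -23 - 1*(-1280) = -23 + 1280 = 1257)
u - √(Q(43, H) + 371) = 1257 - √(12*(-16) + 371) = 1257 - √(-192 + 371) = 1257 - √179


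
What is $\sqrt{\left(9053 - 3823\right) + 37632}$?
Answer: $\sqrt{42862} \approx 207.03$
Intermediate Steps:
$\sqrt{\left(9053 - 3823\right) + 37632} = \sqrt{5230 + 37632} = \sqrt{42862}$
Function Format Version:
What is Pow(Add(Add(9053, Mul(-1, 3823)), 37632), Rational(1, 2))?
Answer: Pow(42862, Rational(1, 2)) ≈ 207.03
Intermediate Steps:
Pow(Add(Add(9053, Mul(-1, 3823)), 37632), Rational(1, 2)) = Pow(Add(Add(9053, -3823), 37632), Rational(1, 2)) = Pow(Add(5230, 37632), Rational(1, 2)) = Pow(42862, Rational(1, 2))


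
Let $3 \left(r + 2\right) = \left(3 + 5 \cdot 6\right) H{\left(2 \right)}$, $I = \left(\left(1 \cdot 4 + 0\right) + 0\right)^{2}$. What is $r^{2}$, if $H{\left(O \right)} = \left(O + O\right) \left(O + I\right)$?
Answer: $624100$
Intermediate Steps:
$I = 16$ ($I = \left(\left(4 + 0\right) + 0\right)^{2} = \left(4 + 0\right)^{2} = 4^{2} = 16$)
$H{\left(O \right)} = 2 O \left(16 + O\right)$ ($H{\left(O \right)} = \left(O + O\right) \left(O + 16\right) = 2 O \left(16 + O\right)$)
$r = 790$ ($r = -2 + \frac{\left(3 + 5 \cdot 6\right) 2 \cdot 2 \left(16 + 2\right)}{3} = -2 + \frac{\left(3 + 30\right) 2 \cdot 2 \cdot 18}{3} = -2 + \frac{33 \cdot 72}{3} = -2 + \frac{1}{3} \cdot 2376 = -2 + 792 = 790$)
$r^{2} = 790^{2} = 624100$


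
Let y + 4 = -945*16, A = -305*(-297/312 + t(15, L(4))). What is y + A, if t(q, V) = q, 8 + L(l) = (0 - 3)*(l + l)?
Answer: -2018501/104 ≈ -19409.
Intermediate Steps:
L(l) = -8 - 6*l (L(l) = -8 + (0 - 3)*(l + l) = -8 - 6*l)
A = -445605/104 (A = -305*(-297/312 + 15) = -305*(-297*1/312 + 15) = -305*(-99/104 + 15) = -305*1461/104 = -445605/104 ≈ -4284.7)
y = -15124 (y = -4 - 945*16 = -4 - 15120 = -15124)
y + A = -15124 - 445605/104 = -2018501/104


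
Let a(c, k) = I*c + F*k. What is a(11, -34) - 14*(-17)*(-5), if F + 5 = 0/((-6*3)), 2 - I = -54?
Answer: -404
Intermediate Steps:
I = 56 (I = 2 - 1*(-54) = 2 + 54 = 56)
F = -5 (F = -5 + 0/((-6*3)) = -5 + 0/(-18) = -5 + 0*(-1/18) = -5 + 0 = -5)
a(c, k) = -5*k + 56*c (a(c, k) = 56*c - 5*k = -5*k + 56*c)
a(11, -34) - 14*(-17)*(-5) = (-5*(-34) + 56*11) - 14*(-17)*(-5) = (170 + 616) - (-238)*(-5) = 786 - 1*1190 = 786 - 1190 = -404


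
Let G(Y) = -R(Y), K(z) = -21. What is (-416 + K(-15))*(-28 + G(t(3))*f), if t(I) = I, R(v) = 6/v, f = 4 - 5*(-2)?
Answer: 24472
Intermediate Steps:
f = 14 (f = 4 + 10 = 14)
G(Y) = -6/Y
(-416 + K(-15))*(-28 + G(t(3))*f) = (-416 - 21)*(-28 - 6/3*14) = -437*(-28 - 6*⅓*14) = -437*(-28 - 2*14) = -437*(-28 - 28) = -437*(-56) = 24472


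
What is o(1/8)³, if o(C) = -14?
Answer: -2744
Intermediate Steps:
o(1/8)³ = (-14)³ = -2744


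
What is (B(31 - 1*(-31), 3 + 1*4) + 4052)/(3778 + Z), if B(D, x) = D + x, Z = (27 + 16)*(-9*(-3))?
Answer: 4121/4939 ≈ 0.83438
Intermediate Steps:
Z = 1161 (Z = 43*27 = 1161)
(B(31 - 1*(-31), 3 + 1*4) + 4052)/(3778 + Z) = (((31 - 1*(-31)) + (3 + 1*4)) + 4052)/(3778 + 1161) = (((31 + 31) + (3 + 4)) + 4052)/4939 = ((62 + 7) + 4052)*(1/4939) = (69 + 4052)*(1/4939) = 4121*(1/4939) = 4121/4939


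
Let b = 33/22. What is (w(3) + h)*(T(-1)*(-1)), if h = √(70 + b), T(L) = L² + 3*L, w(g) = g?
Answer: 6 + √286 ≈ 22.912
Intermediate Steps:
b = 3/2 (b = 33*(1/22) = 3/2 ≈ 1.5000)
h = √286/2 (h = √(70 + 3/2) = √(143/2) = √286/2 ≈ 8.4558)
(w(3) + h)*(T(-1)*(-1)) = (3 + √286/2)*(-(3 - 1)*(-1)) = (3 + √286/2)*(-1*2*(-1)) = (3 + √286/2)*(-2*(-1)) = (3 + √286/2)*2 = 6 + √286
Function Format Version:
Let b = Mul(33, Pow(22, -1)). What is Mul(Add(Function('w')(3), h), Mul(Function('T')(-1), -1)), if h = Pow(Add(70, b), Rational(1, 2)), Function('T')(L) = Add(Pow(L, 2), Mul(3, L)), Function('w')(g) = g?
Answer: Add(6, Pow(286, Rational(1, 2))) ≈ 22.912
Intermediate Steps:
b = Rational(3, 2) (b = Mul(33, Rational(1, 22)) = Rational(3, 2) ≈ 1.5000)
h = Mul(Rational(1, 2), Pow(286, Rational(1, 2))) (h = Pow(Add(70, Rational(3, 2)), Rational(1, 2)) = Pow(Rational(143, 2), Rational(1, 2)) = Mul(Rational(1, 2), Pow(286, Rational(1, 2))) ≈ 8.4558)
Mul(Add(Function('w')(3), h), Mul(Function('T')(-1), -1)) = Mul(Add(3, Mul(Rational(1, 2), Pow(286, Rational(1, 2)))), Mul(Mul(-1, Add(3, -1)), -1)) = Mul(Add(3, Mul(Rational(1, 2), Pow(286, Rational(1, 2)))), Mul(Mul(-1, 2), -1)) = Mul(Add(3, Mul(Rational(1, 2), Pow(286, Rational(1, 2)))), Mul(-2, -1)) = Mul(Add(3, Mul(Rational(1, 2), Pow(286, Rational(1, 2)))), 2) = Add(6, Pow(286, Rational(1, 2)))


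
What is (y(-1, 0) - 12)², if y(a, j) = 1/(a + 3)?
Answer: 529/4 ≈ 132.25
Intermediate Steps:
y(a, j) = 1/(3 + a)
(y(-1, 0) - 12)² = (1/(3 - 1) - 12)² = (1/2 - 12)² = (½ - 12)² = (-23/2)² = 529/4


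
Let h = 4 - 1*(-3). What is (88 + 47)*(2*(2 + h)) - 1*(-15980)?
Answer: 18410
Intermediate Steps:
h = 7 (h = 4 + 3 = 7)
(88 + 47)*(2*(2 + h)) - 1*(-15980) = (88 + 47)*(2*(2 + 7)) - 1*(-15980) = 135*(2*9) + 15980 = 135*18 + 15980 = 2430 + 15980 = 18410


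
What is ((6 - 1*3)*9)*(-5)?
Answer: -135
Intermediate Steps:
((6 - 1*3)*9)*(-5) = ((6 - 3)*9)*(-5) = (3*9)*(-5) = 27*(-5) = -135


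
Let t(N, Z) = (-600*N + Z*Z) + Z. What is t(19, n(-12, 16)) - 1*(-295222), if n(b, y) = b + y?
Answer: 283842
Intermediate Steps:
t(N, Z) = Z + Z**2 - 600*N (t(N, Z) = (-600*N + Z**2) + Z = (Z**2 - 600*N) + Z = Z + Z**2 - 600*N)
t(19, n(-12, 16)) - 1*(-295222) = ((-12 + 16) + (-12 + 16)**2 - 600*19) - 1*(-295222) = (4 + 4**2 - 11400) + 295222 = (4 + 16 - 11400) + 295222 = -11380 + 295222 = 283842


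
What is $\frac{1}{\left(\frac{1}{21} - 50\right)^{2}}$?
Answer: $\frac{441}{1100401} \approx 0.00040076$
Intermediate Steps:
$\frac{1}{\left(\frac{1}{21} - 50\right)^{2}} = \frac{1}{\left(- \frac{1049}{21}\right)^{2}} = \frac{1}{\frac{1100401}{441}} = \frac{441}{1100401}$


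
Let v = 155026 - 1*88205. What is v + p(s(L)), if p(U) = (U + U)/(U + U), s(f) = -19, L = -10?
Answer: 66822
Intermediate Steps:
v = 66821 (v = 155026 - 88205 = 66821)
p(U) = 1 (p(U) = (2*U)/((2*U)) = (2*U)*(1/(2*U)) = 1)
v + p(s(L)) = 66821 + 1 = 66822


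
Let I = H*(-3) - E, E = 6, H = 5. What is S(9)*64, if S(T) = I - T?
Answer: -1920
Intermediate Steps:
I = -21 (I = 5*(-3) - 1*6 = -15 - 6 = -21)
S(T) = -21 - T
S(9)*64 = (-21 - 1*9)*64 = (-21 - 9)*64 = -30*64 = -1920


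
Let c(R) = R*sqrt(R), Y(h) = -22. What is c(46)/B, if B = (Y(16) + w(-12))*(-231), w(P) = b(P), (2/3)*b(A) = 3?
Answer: 92*sqrt(46)/8085 ≈ 0.077177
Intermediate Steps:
b(A) = 9/2 (b(A) = (3/2)*3 = 9/2)
w(P) = 9/2
c(R) = R**(3/2)
B = 8085/2 (B = (-22 + 9/2)*(-231) = -35/2*(-231) = 8085/2 ≈ 4042.5)
c(46)/B = 46**(3/2)/(8085/2) = (46*sqrt(46))*(2/8085) = 92*sqrt(46)/8085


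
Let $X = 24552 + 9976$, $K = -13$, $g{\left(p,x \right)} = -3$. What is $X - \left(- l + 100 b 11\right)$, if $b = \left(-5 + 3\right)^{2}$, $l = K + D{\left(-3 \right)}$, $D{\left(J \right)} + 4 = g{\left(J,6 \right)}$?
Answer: $30108$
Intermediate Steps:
$X = 34528$
$D{\left(J \right)} = -7$ ($D{\left(J \right)} = -4 - 3 = -7$)
$l = -20$ ($l = -13 - 7 = -20$)
$b = 4$ ($b = \left(-2\right)^{2} = 4$)
$X - \left(- l + 100 b 11\right) = 34528 - \left(20 + 100 \cdot 4 \cdot 11\right) = 34528 - 4420 = 30108$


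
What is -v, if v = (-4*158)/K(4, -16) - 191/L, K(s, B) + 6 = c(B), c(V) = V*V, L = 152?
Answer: 71907/19000 ≈ 3.7846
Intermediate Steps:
c(V) = V**2
K(s, B) = -6 + B**2
v = -71907/19000 (v = (-4*158)/(-6 + (-16)**2) - 191/152 = -632/(-6 + 256) - 191*1/152 = -632/250 - 191/152 = -632*1/250 - 191/152 = -316/125 - 191/152 = -71907/19000 ≈ -3.7846)
-v = -1*(-71907/19000) = 71907/19000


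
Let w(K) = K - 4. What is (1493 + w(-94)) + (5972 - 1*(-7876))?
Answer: 15243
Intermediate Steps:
w(K) = -4 + K
(1493 + w(-94)) + (5972 - 1*(-7876)) = (1493 + (-4 - 94)) + (5972 - 1*(-7876)) = (1493 - 98) + (5972 + 7876) = 1395 + 13848 = 15243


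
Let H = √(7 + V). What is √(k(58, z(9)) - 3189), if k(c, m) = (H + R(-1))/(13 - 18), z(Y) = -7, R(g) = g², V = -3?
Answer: 6*I*√2215/5 ≈ 56.477*I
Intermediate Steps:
H = 2 (H = √(7 - 3) = √4 = 2)
k(c, m) = -⅗ (k(c, m) = (2 + (-1)²)/(13 - 18) = (2 + 1)/(-5) = 3*(-⅕) = -⅗)
√(k(58, z(9)) - 3189) = √(-⅗ - 3189) = √(-15948/5) = 6*I*√2215/5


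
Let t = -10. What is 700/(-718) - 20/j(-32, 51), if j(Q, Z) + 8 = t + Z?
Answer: -18730/11847 ≈ -1.5810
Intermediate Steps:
j(Q, Z) = -18 + Z (j(Q, Z) = -8 + (-10 + Z) = -18 + Z)
700/(-718) - 20/j(-32, 51) = 700/(-718) - 20/(-18 + 51) = 700*(-1/718) - 20/33 = -350/359 - 20*1/33 = -350/359 - 20/33 = -18730/11847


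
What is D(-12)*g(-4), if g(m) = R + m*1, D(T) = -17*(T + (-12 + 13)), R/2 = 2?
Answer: 0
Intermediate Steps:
R = 4 (R = 2*2 = 4)
D(T) = -17 - 17*T (D(T) = -17*(T + 1) = -17*(1 + T) = -17 - 17*T)
g(m) = 4 + m (g(m) = 4 + m*1 = 4 + m)
D(-12)*g(-4) = (-17 - 17*(-12))*(4 - 4) = (-17 + 204)*0 = 187*0 = 0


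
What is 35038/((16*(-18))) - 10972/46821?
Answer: -273945689/2247408 ≈ -121.89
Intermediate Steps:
35038/((16*(-18))) - 10972/46821 = 35038/(-288) - 10972*1/46821 = 35038*(-1/288) - 10972/46821 = -17519/144 - 10972/46821 = -273945689/2247408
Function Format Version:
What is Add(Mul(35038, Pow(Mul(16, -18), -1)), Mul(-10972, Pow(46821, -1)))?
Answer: Rational(-273945689, 2247408) ≈ -121.89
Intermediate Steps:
Add(Mul(35038, Pow(Mul(16, -18), -1)), Mul(-10972, Pow(46821, -1))) = Add(Mul(35038, Pow(-288, -1)), Mul(-10972, Rational(1, 46821))) = Add(Mul(35038, Rational(-1, 288)), Rational(-10972, 46821)) = Add(Rational(-17519, 144), Rational(-10972, 46821)) = Rational(-273945689, 2247408)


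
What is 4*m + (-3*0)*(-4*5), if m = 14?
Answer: 56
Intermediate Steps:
4*m + (-3*0)*(-4*5) = 4*14 + (-3*0)*(-4*5) = 56 + 0*(-20) = 56 + 0 = 56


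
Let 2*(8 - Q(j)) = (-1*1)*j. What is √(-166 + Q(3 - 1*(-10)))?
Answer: I*√606/2 ≈ 12.309*I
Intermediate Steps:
Q(j) = 8 + j/2 (Q(j) = 8 - (-1*1)*j/2 = 8 - (-1)*j/2 = 8 + j/2)
√(-166 + Q(3 - 1*(-10))) = √(-166 + (8 + (3 - 1*(-10))/2)) = √(-166 + (8 + (3 + 10)/2)) = √(-166 + (8 + (½)*13)) = √(-166 + (8 + 13/2)) = √(-166 + 29/2) = √(-303/2) = I*√606/2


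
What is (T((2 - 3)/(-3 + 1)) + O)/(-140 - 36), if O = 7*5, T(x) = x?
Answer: -71/352 ≈ -0.20170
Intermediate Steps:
O = 35
(T((2 - 3)/(-3 + 1)) + O)/(-140 - 36) = ((2 - 3)/(-3 + 1) + 35)/(-140 - 36) = (-1/(-2) + 35)/(-176) = -(-1*(-½) + 35)/176 = -(½ + 35)/176 = -1/176*71/2 = -71/352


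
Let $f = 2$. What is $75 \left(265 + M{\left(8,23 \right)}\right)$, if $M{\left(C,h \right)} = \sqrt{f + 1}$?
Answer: $19875 + 75 \sqrt{3} \approx 20005.0$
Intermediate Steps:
$M{\left(C,h \right)} = \sqrt{3}$ ($M{\left(C,h \right)} = \sqrt{2 + 1} = \sqrt{3}$)
$75 \left(265 + M{\left(8,23 \right)}\right) = 75 \left(265 + \sqrt{3}\right) = 19875 + 75 \sqrt{3}$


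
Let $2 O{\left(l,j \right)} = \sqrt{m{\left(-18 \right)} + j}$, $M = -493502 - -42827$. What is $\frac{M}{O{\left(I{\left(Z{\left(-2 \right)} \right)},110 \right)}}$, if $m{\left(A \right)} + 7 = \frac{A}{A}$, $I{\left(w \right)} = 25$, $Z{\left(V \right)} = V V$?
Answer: $- \frac{450675 \sqrt{26}}{26} \approx -88385.0$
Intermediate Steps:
$Z{\left(V \right)} = V^{2}$
$M = -450675$ ($M = -493502 + 42827 = -450675$)
$m{\left(A \right)} = -6$ ($m{\left(A \right)} = -7 + \frac{A}{A} = -7 + 1 = -6$)
$O{\left(l,j \right)} = \frac{\sqrt{-6 + j}}{2}$
$\frac{M}{O{\left(I{\left(Z{\left(-2 \right)} \right)},110 \right)}} = - \frac{450675}{\frac{1}{2} \sqrt{-6 + 110}} = - \frac{450675}{\frac{1}{2} \sqrt{104}} = - \frac{450675}{\frac{1}{2} \cdot 2 \sqrt{26}} = - \frac{450675}{\sqrt{26}} = - 450675 \frac{\sqrt{26}}{26} = - \frac{450675 \sqrt{26}}{26}$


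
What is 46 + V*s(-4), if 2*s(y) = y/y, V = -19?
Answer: 73/2 ≈ 36.500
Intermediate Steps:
s(y) = ½ (s(y) = (y/y)/2 = (½)*1 = ½)
46 + V*s(-4) = 46 - 19*½ = 46 - 19/2 = 73/2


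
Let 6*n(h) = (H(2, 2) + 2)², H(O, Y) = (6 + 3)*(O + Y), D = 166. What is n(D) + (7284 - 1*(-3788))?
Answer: 33938/3 ≈ 11313.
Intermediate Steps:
H(O, Y) = 9*O + 9*Y (H(O, Y) = 9*(O + Y) = 9*O + 9*Y)
n(h) = 722/3 (n(h) = ((9*2 + 9*2) + 2)²/6 = ((18 + 18) + 2)²/6 = (36 + 2)²/6 = (⅙)*38² = (⅙)*1444 = 722/3)
n(D) + (7284 - 1*(-3788)) = 722/3 + (7284 - 1*(-3788)) = 722/3 + (7284 + 3788) = 722/3 + 11072 = 33938/3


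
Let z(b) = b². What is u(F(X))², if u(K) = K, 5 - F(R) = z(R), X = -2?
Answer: 1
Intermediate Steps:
F(R) = 5 - R²
u(F(X))² = (5 - 1*(-2)²)² = (5 - 1*4)² = (5 - 4)² = 1² = 1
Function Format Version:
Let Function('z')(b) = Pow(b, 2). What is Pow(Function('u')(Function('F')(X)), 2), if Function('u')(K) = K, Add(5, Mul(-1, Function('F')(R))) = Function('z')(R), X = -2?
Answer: 1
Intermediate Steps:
Function('F')(R) = Add(5, Mul(-1, Pow(R, 2)))
Pow(Function('u')(Function('F')(X)), 2) = Pow(Add(5, Mul(-1, Pow(-2, 2))), 2) = Pow(Add(5, Mul(-1, 4)), 2) = Pow(Add(5, -4), 2) = Pow(1, 2) = 1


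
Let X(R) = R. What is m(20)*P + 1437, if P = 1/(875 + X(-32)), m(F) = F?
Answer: 1211411/843 ≈ 1437.0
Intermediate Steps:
P = 1/843 (P = 1/(875 - 32) = 1/843 ≈ 0.0011862)
m(20)*P + 1437 = 20*(1/843) + 1437 = 20/843 + 1437 = 1211411/843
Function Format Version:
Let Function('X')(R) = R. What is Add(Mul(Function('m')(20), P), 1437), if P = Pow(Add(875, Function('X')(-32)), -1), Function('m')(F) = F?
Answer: Rational(1211411, 843) ≈ 1437.0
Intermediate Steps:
P = Rational(1, 843) (P = Pow(Add(875, -32), -1) = Pow(843, -1) = Rational(1, 843) ≈ 0.0011862)
Add(Mul(Function('m')(20), P), 1437) = Add(Mul(20, Rational(1, 843)), 1437) = Add(Rational(20, 843), 1437) = Rational(1211411, 843)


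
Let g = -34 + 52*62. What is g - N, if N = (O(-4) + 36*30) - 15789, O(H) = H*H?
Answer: 17883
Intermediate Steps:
O(H) = H²
N = -14693 (N = ((-4)² + 36*30) - 15789 = (16 + 1080) - 15789 = 1096 - 15789 = -14693)
g = 3190 (g = -34 + 3224 = 3190)
g - N = 3190 - 1*(-14693) = 3190 + 14693 = 17883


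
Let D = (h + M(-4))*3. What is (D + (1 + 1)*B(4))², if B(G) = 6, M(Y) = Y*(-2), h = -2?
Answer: 900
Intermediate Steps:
M(Y) = -2*Y
D = 18 (D = (-2 - 2*(-4))*3 = (-2 + 8)*3 = 6*3 = 18)
(D + (1 + 1)*B(4))² = (18 + (1 + 1)*6)² = (18 + 2*6)² = (18 + 12)² = 30² = 900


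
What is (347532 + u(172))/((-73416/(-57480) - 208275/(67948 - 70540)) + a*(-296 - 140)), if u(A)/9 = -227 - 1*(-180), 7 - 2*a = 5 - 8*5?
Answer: -718265711520/18777411829 ≈ -38.252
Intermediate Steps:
a = 21 (a = 7/2 - (5 - 8*5)/2 = 7/2 - (5 - 40)/2 = 7/2 - 1/2*(-35) = 7/2 + 35/2 = 21)
u(A) = -423 (u(A) = 9*(-227 - 1*(-180)) = 9*(-227 + 180) = 9*(-47) = -423)
(347532 + u(172))/((-73416/(-57480) - 208275/(67948 - 70540)) + a*(-296 - 140)) = (347532 - 423)/((-73416/(-57480) - 208275/(67948 - 70540)) + 21*(-296 - 140)) = 347109/((-73416*(-1/57480) - 208275/(-2592)) + 21*(-436)) = 347109/((3059/2395 - 208275*(-1/2592)) - 9156) = 347109/((3059/2395 + 69425/864) - 9156) = 347109/(168915851/2069280 - 9156) = 347109/(-18777411829/2069280) = 347109*(-2069280/18777411829) = -718265711520/18777411829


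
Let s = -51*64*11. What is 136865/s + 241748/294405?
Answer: -10538006711/3523439040 ≈ -2.9908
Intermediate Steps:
s = -35904 (s = -3264*11 = -35904)
136865/s + 241748/294405 = 136865/(-35904) + 241748/294405 = 136865*(-1/35904) + 241748*(1/294405) = -136865/35904 + 241748/294405 = -10538006711/3523439040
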